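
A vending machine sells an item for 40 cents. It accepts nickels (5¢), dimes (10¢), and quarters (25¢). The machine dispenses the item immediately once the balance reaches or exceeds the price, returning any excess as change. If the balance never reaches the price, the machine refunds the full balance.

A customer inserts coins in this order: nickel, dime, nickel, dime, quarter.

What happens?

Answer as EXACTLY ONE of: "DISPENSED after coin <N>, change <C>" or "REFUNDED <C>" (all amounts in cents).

Answer: DISPENSED after coin 5, change 15

Derivation:
Price: 40¢
Coin 1 (nickel, 5¢): balance = 5¢
Coin 2 (dime, 10¢): balance = 15¢
Coin 3 (nickel, 5¢): balance = 20¢
Coin 4 (dime, 10¢): balance = 30¢
Coin 5 (quarter, 25¢): balance = 55¢
  → balance >= price → DISPENSE, change = 55 - 40 = 15¢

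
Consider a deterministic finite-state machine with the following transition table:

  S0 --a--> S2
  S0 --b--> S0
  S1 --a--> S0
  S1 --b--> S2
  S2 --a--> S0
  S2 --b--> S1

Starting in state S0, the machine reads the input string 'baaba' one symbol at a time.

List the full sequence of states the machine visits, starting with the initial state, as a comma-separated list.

Answer: S0, S0, S2, S0, S0, S2

Derivation:
Start: S0
  read 'b': S0 --b--> S0
  read 'a': S0 --a--> S2
  read 'a': S2 --a--> S0
  read 'b': S0 --b--> S0
  read 'a': S0 --a--> S2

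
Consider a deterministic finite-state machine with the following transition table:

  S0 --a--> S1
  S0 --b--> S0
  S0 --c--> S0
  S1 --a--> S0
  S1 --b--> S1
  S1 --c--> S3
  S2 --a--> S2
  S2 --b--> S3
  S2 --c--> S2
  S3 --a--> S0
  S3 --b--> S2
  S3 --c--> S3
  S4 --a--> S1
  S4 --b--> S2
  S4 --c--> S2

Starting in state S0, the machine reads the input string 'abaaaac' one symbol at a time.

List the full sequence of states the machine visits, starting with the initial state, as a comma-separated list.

Answer: S0, S1, S1, S0, S1, S0, S1, S3

Derivation:
Start: S0
  read 'a': S0 --a--> S1
  read 'b': S1 --b--> S1
  read 'a': S1 --a--> S0
  read 'a': S0 --a--> S1
  read 'a': S1 --a--> S0
  read 'a': S0 --a--> S1
  read 'c': S1 --c--> S3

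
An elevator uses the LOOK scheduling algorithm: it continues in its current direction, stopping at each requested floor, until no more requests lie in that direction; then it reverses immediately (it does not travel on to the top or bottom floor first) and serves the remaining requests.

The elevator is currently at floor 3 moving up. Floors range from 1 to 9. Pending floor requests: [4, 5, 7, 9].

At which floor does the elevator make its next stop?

Answer: 4

Derivation:
Current floor: 3, direction: up
Requests above: [4, 5, 7, 9]
Requests below: []
Moving up and requests lie above → nearest above is min([4, 5, 7, 9]) = 4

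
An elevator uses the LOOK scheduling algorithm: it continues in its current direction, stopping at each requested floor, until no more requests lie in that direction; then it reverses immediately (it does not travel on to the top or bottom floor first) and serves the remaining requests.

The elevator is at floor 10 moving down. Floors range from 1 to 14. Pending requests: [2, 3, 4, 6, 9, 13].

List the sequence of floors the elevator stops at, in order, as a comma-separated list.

Current: 10, moving DOWN
Serve below first (descending): [9, 6, 4, 3, 2]
Then reverse, serve above (ascending): [13]

Answer: 9, 6, 4, 3, 2, 13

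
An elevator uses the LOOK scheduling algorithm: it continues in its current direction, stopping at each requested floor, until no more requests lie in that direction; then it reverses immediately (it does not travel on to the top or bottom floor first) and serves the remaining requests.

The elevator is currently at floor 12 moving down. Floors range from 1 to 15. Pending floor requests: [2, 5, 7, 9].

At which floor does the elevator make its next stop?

Answer: 9

Derivation:
Current floor: 12, direction: down
Requests above: []
Requests below: [2, 5, 7, 9]
Moving down and requests lie below → nearest below is max([2, 5, 7, 9]) = 9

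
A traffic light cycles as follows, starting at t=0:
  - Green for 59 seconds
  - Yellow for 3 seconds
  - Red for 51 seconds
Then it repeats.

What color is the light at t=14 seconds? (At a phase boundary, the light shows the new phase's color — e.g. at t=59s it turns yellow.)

Answer: green

Derivation:
Cycle length = 59 + 3 + 51 = 113s
t = 14, phase_t = 14 mod 113 = 14
14 < 59 (green end) → GREEN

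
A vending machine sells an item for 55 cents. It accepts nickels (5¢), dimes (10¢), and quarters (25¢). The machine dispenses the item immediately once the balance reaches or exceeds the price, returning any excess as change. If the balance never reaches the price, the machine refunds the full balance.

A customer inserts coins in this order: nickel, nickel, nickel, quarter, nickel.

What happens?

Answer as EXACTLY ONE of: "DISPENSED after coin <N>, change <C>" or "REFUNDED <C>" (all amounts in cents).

Answer: REFUNDED 45

Derivation:
Price: 55¢
Coin 1 (nickel, 5¢): balance = 5¢
Coin 2 (nickel, 5¢): balance = 10¢
Coin 3 (nickel, 5¢): balance = 15¢
Coin 4 (quarter, 25¢): balance = 40¢
Coin 5 (nickel, 5¢): balance = 45¢
All coins inserted, balance 45¢ < price 55¢ → REFUND 45¢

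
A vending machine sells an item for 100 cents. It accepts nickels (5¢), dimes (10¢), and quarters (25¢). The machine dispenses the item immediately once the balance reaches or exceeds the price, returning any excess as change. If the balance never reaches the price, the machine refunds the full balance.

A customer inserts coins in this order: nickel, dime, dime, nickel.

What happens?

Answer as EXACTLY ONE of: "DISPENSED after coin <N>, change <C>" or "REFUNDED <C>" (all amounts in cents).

Answer: REFUNDED 30

Derivation:
Price: 100¢
Coin 1 (nickel, 5¢): balance = 5¢
Coin 2 (dime, 10¢): balance = 15¢
Coin 3 (dime, 10¢): balance = 25¢
Coin 4 (nickel, 5¢): balance = 30¢
All coins inserted, balance 30¢ < price 100¢ → REFUND 30¢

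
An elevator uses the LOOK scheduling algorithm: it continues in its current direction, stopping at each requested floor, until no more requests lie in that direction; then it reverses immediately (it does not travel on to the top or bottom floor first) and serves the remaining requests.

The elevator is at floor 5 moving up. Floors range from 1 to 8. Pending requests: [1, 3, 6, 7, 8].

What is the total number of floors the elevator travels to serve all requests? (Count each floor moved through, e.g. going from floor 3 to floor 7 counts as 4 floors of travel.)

Start at floor 5 moving up, LOOK stop order: [6, 7, 8, 3, 1]
  5 → 6: |6-5| = 1, total = 1
  6 → 7: |7-6| = 1, total = 2
  7 → 8: |8-7| = 1, total = 3
  8 → 3: |3-8| = 5, total = 8
  3 → 1: |1-3| = 2, total = 10

Answer: 10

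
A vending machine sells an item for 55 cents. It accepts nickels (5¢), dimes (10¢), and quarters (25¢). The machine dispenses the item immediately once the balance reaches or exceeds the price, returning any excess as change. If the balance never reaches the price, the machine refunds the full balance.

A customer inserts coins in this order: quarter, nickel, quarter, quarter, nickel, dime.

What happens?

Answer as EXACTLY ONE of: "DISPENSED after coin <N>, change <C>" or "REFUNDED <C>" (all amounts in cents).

Answer: DISPENSED after coin 3, change 0

Derivation:
Price: 55¢
Coin 1 (quarter, 25¢): balance = 25¢
Coin 2 (nickel, 5¢): balance = 30¢
Coin 3 (quarter, 25¢): balance = 55¢
  → balance >= price → DISPENSE, change = 55 - 55 = 0¢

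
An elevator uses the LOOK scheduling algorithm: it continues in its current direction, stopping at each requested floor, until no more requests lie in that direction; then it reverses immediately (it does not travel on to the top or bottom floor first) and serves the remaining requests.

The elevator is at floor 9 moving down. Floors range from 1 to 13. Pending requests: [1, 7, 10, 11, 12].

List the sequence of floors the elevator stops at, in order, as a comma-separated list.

Answer: 7, 1, 10, 11, 12

Derivation:
Current: 9, moving DOWN
Serve below first (descending): [7, 1]
Then reverse, serve above (ascending): [10, 11, 12]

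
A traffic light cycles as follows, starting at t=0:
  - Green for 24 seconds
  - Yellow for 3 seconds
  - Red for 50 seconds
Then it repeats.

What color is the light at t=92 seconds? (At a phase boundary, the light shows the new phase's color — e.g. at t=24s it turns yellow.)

Answer: green

Derivation:
Cycle length = 24 + 3 + 50 = 77s
t = 92, phase_t = 92 mod 77 = 15
15 < 24 (green end) → GREEN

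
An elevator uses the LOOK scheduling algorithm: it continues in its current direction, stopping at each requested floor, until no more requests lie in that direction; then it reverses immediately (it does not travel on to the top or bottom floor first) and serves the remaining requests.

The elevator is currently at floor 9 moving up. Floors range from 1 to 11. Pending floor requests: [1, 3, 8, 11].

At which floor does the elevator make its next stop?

Answer: 11

Derivation:
Current floor: 9, direction: up
Requests above: [11]
Requests below: [1, 3, 8]
Moving up and requests lie above → nearest above is min([11]) = 11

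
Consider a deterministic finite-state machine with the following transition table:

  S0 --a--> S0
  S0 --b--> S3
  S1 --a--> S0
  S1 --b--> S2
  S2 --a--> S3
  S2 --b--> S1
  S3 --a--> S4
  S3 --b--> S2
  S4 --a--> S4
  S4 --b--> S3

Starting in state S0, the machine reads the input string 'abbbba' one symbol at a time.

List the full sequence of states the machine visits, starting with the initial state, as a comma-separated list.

Answer: S0, S0, S3, S2, S1, S2, S3

Derivation:
Start: S0
  read 'a': S0 --a--> S0
  read 'b': S0 --b--> S3
  read 'b': S3 --b--> S2
  read 'b': S2 --b--> S1
  read 'b': S1 --b--> S2
  read 'a': S2 --a--> S3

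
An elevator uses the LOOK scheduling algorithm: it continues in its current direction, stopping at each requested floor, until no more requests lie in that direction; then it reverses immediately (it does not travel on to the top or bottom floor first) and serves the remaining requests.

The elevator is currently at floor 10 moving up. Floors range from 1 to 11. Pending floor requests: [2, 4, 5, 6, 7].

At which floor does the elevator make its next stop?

Current floor: 10, direction: up
Requests above: []
Requests below: [2, 4, 5, 6, 7]
Moving up but no requests above → reverse; nearest below is max([2, 4, 5, 6, 7]) = 7

Answer: 7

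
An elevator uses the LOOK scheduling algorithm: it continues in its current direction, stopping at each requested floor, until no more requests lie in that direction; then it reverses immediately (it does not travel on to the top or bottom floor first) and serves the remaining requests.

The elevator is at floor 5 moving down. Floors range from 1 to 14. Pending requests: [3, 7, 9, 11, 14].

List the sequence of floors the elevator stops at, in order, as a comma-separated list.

Current: 5, moving DOWN
Serve below first (descending): [3]
Then reverse, serve above (ascending): [7, 9, 11, 14]

Answer: 3, 7, 9, 11, 14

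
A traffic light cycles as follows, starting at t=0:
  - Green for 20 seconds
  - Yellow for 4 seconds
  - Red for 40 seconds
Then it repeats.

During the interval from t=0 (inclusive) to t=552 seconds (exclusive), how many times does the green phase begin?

Answer: 9

Derivation:
Cycle = 20+4+40 = 64s
green phase starts at t = k*64 + 0 for k=0,1,2,...
Need k*64+0 < 552 → k < 8.625
k ∈ {0, ..., 8} → 9 starts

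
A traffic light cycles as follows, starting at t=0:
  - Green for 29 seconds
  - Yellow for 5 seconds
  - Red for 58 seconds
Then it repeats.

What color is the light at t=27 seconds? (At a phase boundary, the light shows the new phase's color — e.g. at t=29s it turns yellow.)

Cycle length = 29 + 5 + 58 = 92s
t = 27, phase_t = 27 mod 92 = 27
27 < 29 (green end) → GREEN

Answer: green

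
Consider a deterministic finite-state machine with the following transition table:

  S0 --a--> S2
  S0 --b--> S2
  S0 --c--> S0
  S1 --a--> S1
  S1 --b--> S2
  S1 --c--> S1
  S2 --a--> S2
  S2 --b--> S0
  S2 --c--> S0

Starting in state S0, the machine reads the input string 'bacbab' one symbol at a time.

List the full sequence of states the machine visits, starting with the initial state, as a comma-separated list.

Start: S0
  read 'b': S0 --b--> S2
  read 'a': S2 --a--> S2
  read 'c': S2 --c--> S0
  read 'b': S0 --b--> S2
  read 'a': S2 --a--> S2
  read 'b': S2 --b--> S0

Answer: S0, S2, S2, S0, S2, S2, S0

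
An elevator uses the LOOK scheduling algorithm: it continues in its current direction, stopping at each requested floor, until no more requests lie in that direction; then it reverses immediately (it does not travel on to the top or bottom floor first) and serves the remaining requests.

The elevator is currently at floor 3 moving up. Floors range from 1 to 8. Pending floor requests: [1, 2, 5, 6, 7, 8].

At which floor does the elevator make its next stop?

Answer: 5

Derivation:
Current floor: 3, direction: up
Requests above: [5, 6, 7, 8]
Requests below: [1, 2]
Moving up and requests lie above → nearest above is min([5, 6, 7, 8]) = 5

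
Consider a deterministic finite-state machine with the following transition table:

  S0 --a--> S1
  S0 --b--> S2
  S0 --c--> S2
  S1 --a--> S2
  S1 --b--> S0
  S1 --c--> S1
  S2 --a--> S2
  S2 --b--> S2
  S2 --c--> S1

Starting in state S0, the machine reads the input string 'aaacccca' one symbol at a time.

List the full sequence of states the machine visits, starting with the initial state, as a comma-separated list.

Answer: S0, S1, S2, S2, S1, S1, S1, S1, S2

Derivation:
Start: S0
  read 'a': S0 --a--> S1
  read 'a': S1 --a--> S2
  read 'a': S2 --a--> S2
  read 'c': S2 --c--> S1
  read 'c': S1 --c--> S1
  read 'c': S1 --c--> S1
  read 'c': S1 --c--> S1
  read 'a': S1 --a--> S2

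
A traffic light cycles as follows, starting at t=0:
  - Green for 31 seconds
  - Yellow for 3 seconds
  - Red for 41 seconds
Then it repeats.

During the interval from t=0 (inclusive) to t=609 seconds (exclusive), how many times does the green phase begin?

Cycle = 31+3+41 = 75s
green phase starts at t = k*75 + 0 for k=0,1,2,...
Need k*75+0 < 609 → k < 8.120
k ∈ {0, ..., 8} → 9 starts

Answer: 9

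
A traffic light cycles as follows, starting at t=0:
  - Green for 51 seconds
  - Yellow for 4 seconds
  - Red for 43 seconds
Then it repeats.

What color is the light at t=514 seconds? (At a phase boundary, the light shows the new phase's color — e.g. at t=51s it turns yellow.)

Cycle length = 51 + 4 + 43 = 98s
t = 514, phase_t = 514 mod 98 = 24
24 < 51 (green end) → GREEN

Answer: green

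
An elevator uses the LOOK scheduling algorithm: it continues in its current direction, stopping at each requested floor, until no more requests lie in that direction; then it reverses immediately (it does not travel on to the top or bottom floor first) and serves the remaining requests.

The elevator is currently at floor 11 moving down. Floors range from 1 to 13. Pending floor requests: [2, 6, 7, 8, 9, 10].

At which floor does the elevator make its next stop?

Current floor: 11, direction: down
Requests above: []
Requests below: [2, 6, 7, 8, 9, 10]
Moving down and requests lie below → nearest below is max([2, 6, 7, 8, 9, 10]) = 10

Answer: 10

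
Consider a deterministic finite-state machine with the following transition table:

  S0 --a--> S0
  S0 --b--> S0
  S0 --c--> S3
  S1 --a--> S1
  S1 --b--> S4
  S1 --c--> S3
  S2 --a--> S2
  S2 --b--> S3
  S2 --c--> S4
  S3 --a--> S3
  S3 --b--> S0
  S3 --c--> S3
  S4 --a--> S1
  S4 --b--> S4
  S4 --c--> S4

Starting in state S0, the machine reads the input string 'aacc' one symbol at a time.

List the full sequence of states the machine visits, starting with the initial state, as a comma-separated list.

Start: S0
  read 'a': S0 --a--> S0
  read 'a': S0 --a--> S0
  read 'c': S0 --c--> S3
  read 'c': S3 --c--> S3

Answer: S0, S0, S0, S3, S3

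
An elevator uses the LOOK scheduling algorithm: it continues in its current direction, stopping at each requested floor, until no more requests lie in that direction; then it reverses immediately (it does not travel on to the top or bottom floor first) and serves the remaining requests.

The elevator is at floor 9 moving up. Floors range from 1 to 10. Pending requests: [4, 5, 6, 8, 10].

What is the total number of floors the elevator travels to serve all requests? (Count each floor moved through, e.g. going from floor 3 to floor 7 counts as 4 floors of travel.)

Start at floor 9 moving up, LOOK stop order: [10, 8, 6, 5, 4]
  9 → 10: |10-9| = 1, total = 1
  10 → 8: |8-10| = 2, total = 3
  8 → 6: |6-8| = 2, total = 5
  6 → 5: |5-6| = 1, total = 6
  5 → 4: |4-5| = 1, total = 7

Answer: 7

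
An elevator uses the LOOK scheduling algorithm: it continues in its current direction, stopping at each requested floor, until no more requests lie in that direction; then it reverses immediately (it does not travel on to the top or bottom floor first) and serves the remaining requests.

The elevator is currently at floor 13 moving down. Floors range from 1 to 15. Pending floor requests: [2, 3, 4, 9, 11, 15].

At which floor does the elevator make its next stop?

Current floor: 13, direction: down
Requests above: [15]
Requests below: [2, 3, 4, 9, 11]
Moving down and requests lie below → nearest below is max([2, 3, 4, 9, 11]) = 11

Answer: 11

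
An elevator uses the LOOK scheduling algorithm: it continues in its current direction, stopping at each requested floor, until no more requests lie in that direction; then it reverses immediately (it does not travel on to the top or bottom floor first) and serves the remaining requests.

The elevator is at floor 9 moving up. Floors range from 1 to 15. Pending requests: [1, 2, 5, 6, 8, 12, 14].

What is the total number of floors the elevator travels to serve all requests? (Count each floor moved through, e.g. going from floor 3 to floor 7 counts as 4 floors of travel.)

Start at floor 9 moving up, LOOK stop order: [12, 14, 8, 6, 5, 2, 1]
  9 → 12: |12-9| = 3, total = 3
  12 → 14: |14-12| = 2, total = 5
  14 → 8: |8-14| = 6, total = 11
  8 → 6: |6-8| = 2, total = 13
  6 → 5: |5-6| = 1, total = 14
  5 → 2: |2-5| = 3, total = 17
  2 → 1: |1-2| = 1, total = 18

Answer: 18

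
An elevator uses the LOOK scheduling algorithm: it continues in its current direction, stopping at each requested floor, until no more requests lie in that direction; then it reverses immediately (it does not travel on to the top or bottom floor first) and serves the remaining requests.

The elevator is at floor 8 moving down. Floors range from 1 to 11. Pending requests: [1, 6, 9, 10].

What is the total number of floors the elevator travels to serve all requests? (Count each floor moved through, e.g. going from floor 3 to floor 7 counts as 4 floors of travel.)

Start at floor 8 moving down, LOOK stop order: [6, 1, 9, 10]
  8 → 6: |6-8| = 2, total = 2
  6 → 1: |1-6| = 5, total = 7
  1 → 9: |9-1| = 8, total = 15
  9 → 10: |10-9| = 1, total = 16

Answer: 16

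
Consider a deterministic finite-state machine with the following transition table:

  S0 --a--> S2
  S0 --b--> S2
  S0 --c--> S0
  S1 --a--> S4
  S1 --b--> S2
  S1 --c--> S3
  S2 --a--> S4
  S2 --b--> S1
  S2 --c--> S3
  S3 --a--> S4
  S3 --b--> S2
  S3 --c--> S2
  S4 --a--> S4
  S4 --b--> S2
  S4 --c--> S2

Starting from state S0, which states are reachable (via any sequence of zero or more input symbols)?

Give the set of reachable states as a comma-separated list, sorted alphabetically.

Answer: S0, S1, S2, S3, S4

Derivation:
BFS from S0:
  visit S0: S0--a-->S2 (new), S0--b-->S2 (seen), S0--c-->S0 (seen)
  visit S2: S2--a-->S4 (new), S2--b-->S1 (new), S2--c-->S3 (new)
  visit S4: S4--a-->S4 (seen), S4--b-->S2 (seen), S4--c-->S2 (seen)
  visit S1: S1--a-->S4 (seen), S1--b-->S2 (seen), S1--c-->S3 (seen)
  visit S3: S3--a-->S4 (seen), S3--b-->S2 (seen), S3--c-->S2 (seen)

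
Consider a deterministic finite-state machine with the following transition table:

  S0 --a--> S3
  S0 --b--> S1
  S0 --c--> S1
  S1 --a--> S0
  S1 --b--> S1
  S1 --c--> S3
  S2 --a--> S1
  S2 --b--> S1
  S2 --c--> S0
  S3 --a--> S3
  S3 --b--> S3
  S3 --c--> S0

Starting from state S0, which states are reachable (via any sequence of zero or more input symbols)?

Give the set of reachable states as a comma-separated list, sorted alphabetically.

BFS from S0:
  visit S0: S0--a-->S3 (new), S0--b-->S1 (new), S0--c-->S1 (seen)
  visit S3: S3--a-->S3 (seen), S3--b-->S3 (seen), S3--c-->S0 (seen)
  visit S1: S1--a-->S0 (seen), S1--b-->S1 (seen), S1--c-->S3 (seen)

Answer: S0, S1, S3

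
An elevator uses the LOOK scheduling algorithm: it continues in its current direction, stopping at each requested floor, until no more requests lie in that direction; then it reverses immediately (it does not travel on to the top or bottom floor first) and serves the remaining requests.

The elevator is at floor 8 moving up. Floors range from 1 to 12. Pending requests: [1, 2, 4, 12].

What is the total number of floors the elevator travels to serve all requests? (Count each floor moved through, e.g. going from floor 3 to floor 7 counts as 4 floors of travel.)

Answer: 15

Derivation:
Start at floor 8 moving up, LOOK stop order: [12, 4, 2, 1]
  8 → 12: |12-8| = 4, total = 4
  12 → 4: |4-12| = 8, total = 12
  4 → 2: |2-4| = 2, total = 14
  2 → 1: |1-2| = 1, total = 15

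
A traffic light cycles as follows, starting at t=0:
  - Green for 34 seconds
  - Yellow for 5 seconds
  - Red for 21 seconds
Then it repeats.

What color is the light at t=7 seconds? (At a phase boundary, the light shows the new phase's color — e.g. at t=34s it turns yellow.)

Cycle length = 34 + 5 + 21 = 60s
t = 7, phase_t = 7 mod 60 = 7
7 < 34 (green end) → GREEN

Answer: green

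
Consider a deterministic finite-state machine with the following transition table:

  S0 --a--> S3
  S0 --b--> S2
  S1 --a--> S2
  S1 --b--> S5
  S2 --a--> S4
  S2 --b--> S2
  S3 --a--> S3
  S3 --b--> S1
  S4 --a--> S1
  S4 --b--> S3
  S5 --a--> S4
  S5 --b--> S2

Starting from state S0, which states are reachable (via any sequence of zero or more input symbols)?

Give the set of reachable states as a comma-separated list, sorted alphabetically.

Answer: S0, S1, S2, S3, S4, S5

Derivation:
BFS from S0:
  visit S0: S0--a-->S3 (new), S0--b-->S2 (new)
  visit S3: S3--a-->S3 (seen), S3--b-->S1 (new)
  visit S2: S2--a-->S4 (new), S2--b-->S2 (seen)
  visit S1: S1--a-->S2 (seen), S1--b-->S5 (new)
  visit S4: S4--a-->S1 (seen), S4--b-->S3 (seen)
  visit S5: S5--a-->S4 (seen), S5--b-->S2 (seen)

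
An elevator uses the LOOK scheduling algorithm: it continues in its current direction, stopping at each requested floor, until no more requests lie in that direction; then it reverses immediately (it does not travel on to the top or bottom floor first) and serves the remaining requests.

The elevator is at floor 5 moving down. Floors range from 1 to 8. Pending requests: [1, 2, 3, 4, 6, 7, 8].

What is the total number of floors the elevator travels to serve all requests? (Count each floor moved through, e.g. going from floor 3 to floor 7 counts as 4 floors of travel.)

Answer: 11

Derivation:
Start at floor 5 moving down, LOOK stop order: [4, 3, 2, 1, 6, 7, 8]
  5 → 4: |4-5| = 1, total = 1
  4 → 3: |3-4| = 1, total = 2
  3 → 2: |2-3| = 1, total = 3
  2 → 1: |1-2| = 1, total = 4
  1 → 6: |6-1| = 5, total = 9
  6 → 7: |7-6| = 1, total = 10
  7 → 8: |8-7| = 1, total = 11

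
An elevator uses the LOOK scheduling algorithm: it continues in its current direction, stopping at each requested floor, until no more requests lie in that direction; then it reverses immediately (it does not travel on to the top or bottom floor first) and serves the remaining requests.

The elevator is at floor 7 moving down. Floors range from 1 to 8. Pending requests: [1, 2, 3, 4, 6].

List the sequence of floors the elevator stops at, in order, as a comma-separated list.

Current: 7, moving DOWN
Serve below first (descending): [6, 4, 3, 2, 1]
Then reverse, serve above (ascending): []

Answer: 6, 4, 3, 2, 1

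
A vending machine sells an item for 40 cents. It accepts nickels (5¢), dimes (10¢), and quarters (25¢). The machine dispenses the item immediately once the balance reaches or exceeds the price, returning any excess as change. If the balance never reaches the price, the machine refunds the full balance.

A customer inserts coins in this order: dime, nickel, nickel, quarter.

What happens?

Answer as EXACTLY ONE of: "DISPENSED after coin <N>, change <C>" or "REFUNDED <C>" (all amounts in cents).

Price: 40¢
Coin 1 (dime, 10¢): balance = 10¢
Coin 2 (nickel, 5¢): balance = 15¢
Coin 3 (nickel, 5¢): balance = 20¢
Coin 4 (quarter, 25¢): balance = 45¢
  → balance >= price → DISPENSE, change = 45 - 40 = 5¢

Answer: DISPENSED after coin 4, change 5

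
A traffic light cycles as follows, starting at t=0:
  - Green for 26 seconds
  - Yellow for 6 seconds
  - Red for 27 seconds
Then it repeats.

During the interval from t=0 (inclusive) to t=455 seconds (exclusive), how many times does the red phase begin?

Answer: 8

Derivation:
Cycle = 26+6+27 = 59s
red phase starts at t = k*59 + 32 for k=0,1,2,...
Need k*59+32 < 455 → k < 7.169
k ∈ {0, ..., 7} → 8 starts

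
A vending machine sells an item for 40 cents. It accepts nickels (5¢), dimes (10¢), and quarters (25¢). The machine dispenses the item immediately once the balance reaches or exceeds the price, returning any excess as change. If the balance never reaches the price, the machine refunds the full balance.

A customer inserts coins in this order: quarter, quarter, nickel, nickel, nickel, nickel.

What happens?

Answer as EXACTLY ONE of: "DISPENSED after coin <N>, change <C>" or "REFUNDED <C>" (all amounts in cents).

Answer: DISPENSED after coin 2, change 10

Derivation:
Price: 40¢
Coin 1 (quarter, 25¢): balance = 25¢
Coin 2 (quarter, 25¢): balance = 50¢
  → balance >= price → DISPENSE, change = 50 - 40 = 10¢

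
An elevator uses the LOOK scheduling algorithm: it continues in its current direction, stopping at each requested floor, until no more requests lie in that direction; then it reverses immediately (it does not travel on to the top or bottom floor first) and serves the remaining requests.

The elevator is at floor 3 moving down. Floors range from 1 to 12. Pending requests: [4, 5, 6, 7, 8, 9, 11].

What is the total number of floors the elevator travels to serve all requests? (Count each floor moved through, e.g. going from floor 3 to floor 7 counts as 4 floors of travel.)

Answer: 8

Derivation:
Start at floor 3 moving down, LOOK stop order: [4, 5, 6, 7, 8, 9, 11]
  3 → 4: |4-3| = 1, total = 1
  4 → 5: |5-4| = 1, total = 2
  5 → 6: |6-5| = 1, total = 3
  6 → 7: |7-6| = 1, total = 4
  7 → 8: |8-7| = 1, total = 5
  8 → 9: |9-8| = 1, total = 6
  9 → 11: |11-9| = 2, total = 8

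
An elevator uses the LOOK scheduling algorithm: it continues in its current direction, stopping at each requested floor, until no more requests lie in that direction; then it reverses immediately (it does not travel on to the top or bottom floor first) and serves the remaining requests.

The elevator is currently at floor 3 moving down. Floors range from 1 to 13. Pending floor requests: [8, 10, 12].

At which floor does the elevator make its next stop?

Answer: 8

Derivation:
Current floor: 3, direction: down
Requests above: [8, 10, 12]
Requests below: []
Moving down but no requests below → reverse; nearest above is min([8, 10, 12]) = 8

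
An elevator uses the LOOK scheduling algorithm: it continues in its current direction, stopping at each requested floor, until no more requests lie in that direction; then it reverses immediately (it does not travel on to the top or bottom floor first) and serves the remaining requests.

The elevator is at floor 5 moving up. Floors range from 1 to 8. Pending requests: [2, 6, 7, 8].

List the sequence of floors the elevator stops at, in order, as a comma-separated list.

Answer: 6, 7, 8, 2

Derivation:
Current: 5, moving UP
Serve above first (ascending): [6, 7, 8]
Then reverse, serve below (descending): [2]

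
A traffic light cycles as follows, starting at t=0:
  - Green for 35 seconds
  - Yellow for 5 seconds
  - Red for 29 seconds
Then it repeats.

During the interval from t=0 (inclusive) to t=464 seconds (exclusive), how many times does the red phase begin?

Answer: 7

Derivation:
Cycle = 35+5+29 = 69s
red phase starts at t = k*69 + 40 for k=0,1,2,...
Need k*69+40 < 464 → k < 6.145
k ∈ {0, ..., 6} → 7 starts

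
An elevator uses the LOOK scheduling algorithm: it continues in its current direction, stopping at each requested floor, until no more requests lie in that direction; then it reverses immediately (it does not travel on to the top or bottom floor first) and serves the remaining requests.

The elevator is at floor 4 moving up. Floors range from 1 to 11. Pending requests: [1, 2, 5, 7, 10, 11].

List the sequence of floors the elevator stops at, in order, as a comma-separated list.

Current: 4, moving UP
Serve above first (ascending): [5, 7, 10, 11]
Then reverse, serve below (descending): [2, 1]

Answer: 5, 7, 10, 11, 2, 1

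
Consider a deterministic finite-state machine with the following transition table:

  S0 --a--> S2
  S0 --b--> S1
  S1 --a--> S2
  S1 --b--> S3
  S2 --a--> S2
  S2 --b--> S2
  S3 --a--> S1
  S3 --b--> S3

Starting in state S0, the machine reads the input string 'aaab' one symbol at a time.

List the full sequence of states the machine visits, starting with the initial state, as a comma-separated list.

Start: S0
  read 'a': S0 --a--> S2
  read 'a': S2 --a--> S2
  read 'a': S2 --a--> S2
  read 'b': S2 --b--> S2

Answer: S0, S2, S2, S2, S2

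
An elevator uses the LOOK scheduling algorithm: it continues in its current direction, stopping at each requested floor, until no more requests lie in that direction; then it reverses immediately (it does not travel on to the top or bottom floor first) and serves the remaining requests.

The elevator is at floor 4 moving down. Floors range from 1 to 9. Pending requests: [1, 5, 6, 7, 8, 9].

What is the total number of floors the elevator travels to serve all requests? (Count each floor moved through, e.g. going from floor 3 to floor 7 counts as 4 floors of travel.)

Answer: 11

Derivation:
Start at floor 4 moving down, LOOK stop order: [1, 5, 6, 7, 8, 9]
  4 → 1: |1-4| = 3, total = 3
  1 → 5: |5-1| = 4, total = 7
  5 → 6: |6-5| = 1, total = 8
  6 → 7: |7-6| = 1, total = 9
  7 → 8: |8-7| = 1, total = 10
  8 → 9: |9-8| = 1, total = 11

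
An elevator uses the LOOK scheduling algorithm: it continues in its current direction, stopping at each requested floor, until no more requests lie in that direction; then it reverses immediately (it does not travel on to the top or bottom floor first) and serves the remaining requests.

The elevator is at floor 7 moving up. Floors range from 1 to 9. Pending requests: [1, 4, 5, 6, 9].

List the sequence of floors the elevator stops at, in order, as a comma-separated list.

Answer: 9, 6, 5, 4, 1

Derivation:
Current: 7, moving UP
Serve above first (ascending): [9]
Then reverse, serve below (descending): [6, 5, 4, 1]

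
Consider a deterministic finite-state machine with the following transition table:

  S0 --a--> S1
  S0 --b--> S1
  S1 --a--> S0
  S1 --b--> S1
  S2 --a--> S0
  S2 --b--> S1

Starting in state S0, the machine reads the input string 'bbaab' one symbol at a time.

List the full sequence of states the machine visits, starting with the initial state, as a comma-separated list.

Start: S0
  read 'b': S0 --b--> S1
  read 'b': S1 --b--> S1
  read 'a': S1 --a--> S0
  read 'a': S0 --a--> S1
  read 'b': S1 --b--> S1

Answer: S0, S1, S1, S0, S1, S1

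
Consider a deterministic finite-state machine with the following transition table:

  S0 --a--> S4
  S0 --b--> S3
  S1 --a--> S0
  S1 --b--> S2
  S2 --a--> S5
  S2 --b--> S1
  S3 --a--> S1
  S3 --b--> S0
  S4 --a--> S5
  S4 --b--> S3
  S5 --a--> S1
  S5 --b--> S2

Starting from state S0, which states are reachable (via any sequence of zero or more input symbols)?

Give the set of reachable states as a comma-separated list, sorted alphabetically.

BFS from S0:
  visit S0: S0--a-->S4 (new), S0--b-->S3 (new)
  visit S4: S4--a-->S5 (new), S4--b-->S3 (seen)
  visit S3: S3--a-->S1 (new), S3--b-->S0 (seen)
  visit S5: S5--a-->S1 (seen), S5--b-->S2 (new)
  visit S1: S1--a-->S0 (seen), S1--b-->S2 (seen)
  visit S2: S2--a-->S5 (seen), S2--b-->S1 (seen)

Answer: S0, S1, S2, S3, S4, S5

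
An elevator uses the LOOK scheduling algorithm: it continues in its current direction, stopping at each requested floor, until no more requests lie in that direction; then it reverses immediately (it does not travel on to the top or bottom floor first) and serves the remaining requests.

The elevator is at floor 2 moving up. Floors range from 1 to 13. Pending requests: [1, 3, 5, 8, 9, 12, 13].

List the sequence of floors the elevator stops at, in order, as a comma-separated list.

Current: 2, moving UP
Serve above first (ascending): [3, 5, 8, 9, 12, 13]
Then reverse, serve below (descending): [1]

Answer: 3, 5, 8, 9, 12, 13, 1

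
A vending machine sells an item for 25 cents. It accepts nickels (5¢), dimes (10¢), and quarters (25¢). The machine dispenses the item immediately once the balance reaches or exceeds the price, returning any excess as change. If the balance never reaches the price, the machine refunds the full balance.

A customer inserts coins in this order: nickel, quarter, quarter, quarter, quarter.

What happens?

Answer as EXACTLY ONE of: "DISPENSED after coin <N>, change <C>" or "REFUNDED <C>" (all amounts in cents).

Answer: DISPENSED after coin 2, change 5

Derivation:
Price: 25¢
Coin 1 (nickel, 5¢): balance = 5¢
Coin 2 (quarter, 25¢): balance = 30¢
  → balance >= price → DISPENSE, change = 30 - 25 = 5¢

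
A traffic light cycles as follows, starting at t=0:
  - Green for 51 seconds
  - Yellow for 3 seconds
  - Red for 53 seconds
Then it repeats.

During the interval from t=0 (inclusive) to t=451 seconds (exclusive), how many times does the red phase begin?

Cycle = 51+3+53 = 107s
red phase starts at t = k*107 + 54 for k=0,1,2,...
Need k*107+54 < 451 → k < 3.710
k ∈ {0, ..., 3} → 4 starts

Answer: 4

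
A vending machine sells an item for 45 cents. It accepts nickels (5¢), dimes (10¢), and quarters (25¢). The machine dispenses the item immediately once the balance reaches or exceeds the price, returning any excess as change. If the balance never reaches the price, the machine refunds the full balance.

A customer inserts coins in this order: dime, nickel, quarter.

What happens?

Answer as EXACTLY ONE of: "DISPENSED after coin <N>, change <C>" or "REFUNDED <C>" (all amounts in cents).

Price: 45¢
Coin 1 (dime, 10¢): balance = 10¢
Coin 2 (nickel, 5¢): balance = 15¢
Coin 3 (quarter, 25¢): balance = 40¢
All coins inserted, balance 40¢ < price 45¢ → REFUND 40¢

Answer: REFUNDED 40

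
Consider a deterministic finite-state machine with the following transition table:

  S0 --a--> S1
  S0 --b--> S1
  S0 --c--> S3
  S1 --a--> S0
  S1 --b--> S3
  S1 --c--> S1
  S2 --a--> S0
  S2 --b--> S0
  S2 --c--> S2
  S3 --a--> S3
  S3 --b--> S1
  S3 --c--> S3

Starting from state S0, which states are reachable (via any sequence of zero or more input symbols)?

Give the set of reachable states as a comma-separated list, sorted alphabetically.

BFS from S0:
  visit S0: S0--a-->S1 (new), S0--b-->S1 (seen), S0--c-->S3 (new)
  visit S1: S1--a-->S0 (seen), S1--b-->S3 (seen), S1--c-->S1 (seen)
  visit S3: S3--a-->S3 (seen), S3--b-->S1 (seen), S3--c-->S3 (seen)

Answer: S0, S1, S3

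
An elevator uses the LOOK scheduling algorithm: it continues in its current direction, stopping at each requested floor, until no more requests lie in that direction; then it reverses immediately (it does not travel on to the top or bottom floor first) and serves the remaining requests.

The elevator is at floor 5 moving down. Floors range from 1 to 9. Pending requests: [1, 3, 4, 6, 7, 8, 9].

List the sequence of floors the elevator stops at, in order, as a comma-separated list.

Current: 5, moving DOWN
Serve below first (descending): [4, 3, 1]
Then reverse, serve above (ascending): [6, 7, 8, 9]

Answer: 4, 3, 1, 6, 7, 8, 9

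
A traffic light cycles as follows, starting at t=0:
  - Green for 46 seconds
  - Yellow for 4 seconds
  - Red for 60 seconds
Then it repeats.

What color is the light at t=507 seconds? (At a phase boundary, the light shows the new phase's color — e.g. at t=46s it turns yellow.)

Cycle length = 46 + 4 + 60 = 110s
t = 507, phase_t = 507 mod 110 = 67
67 >= 50 → RED

Answer: red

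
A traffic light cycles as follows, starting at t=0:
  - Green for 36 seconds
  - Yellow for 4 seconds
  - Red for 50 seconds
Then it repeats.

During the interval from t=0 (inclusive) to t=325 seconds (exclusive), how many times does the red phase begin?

Answer: 4

Derivation:
Cycle = 36+4+50 = 90s
red phase starts at t = k*90 + 40 for k=0,1,2,...
Need k*90+40 < 325 → k < 3.167
k ∈ {0, ..., 3} → 4 starts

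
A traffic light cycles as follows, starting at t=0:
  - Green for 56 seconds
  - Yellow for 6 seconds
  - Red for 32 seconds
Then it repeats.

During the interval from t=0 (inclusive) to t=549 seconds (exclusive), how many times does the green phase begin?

Cycle = 56+6+32 = 94s
green phase starts at t = k*94 + 0 for k=0,1,2,...
Need k*94+0 < 549 → k < 5.840
k ∈ {0, ..., 5} → 6 starts

Answer: 6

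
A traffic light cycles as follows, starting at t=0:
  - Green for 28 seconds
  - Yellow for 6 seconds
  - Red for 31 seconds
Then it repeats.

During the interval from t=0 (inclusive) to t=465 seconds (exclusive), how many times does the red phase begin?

Answer: 7

Derivation:
Cycle = 28+6+31 = 65s
red phase starts at t = k*65 + 34 for k=0,1,2,...
Need k*65+34 < 465 → k < 6.631
k ∈ {0, ..., 6} → 7 starts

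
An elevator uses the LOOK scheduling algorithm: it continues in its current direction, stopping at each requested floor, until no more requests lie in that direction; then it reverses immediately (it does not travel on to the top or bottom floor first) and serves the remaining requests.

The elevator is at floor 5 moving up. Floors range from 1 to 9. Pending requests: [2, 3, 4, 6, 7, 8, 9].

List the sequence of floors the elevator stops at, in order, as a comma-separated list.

Current: 5, moving UP
Serve above first (ascending): [6, 7, 8, 9]
Then reverse, serve below (descending): [4, 3, 2]

Answer: 6, 7, 8, 9, 4, 3, 2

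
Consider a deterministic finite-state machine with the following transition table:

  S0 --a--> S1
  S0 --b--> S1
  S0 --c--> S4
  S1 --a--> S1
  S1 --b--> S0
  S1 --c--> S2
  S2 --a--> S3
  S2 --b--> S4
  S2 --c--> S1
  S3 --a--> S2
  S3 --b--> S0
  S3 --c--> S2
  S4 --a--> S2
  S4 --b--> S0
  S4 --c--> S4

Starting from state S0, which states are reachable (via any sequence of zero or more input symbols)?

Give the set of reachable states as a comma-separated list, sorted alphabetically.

BFS from S0:
  visit S0: S0--a-->S1 (new), S0--b-->S1 (seen), S0--c-->S4 (new)
  visit S1: S1--a-->S1 (seen), S1--b-->S0 (seen), S1--c-->S2 (new)
  visit S4: S4--a-->S2 (seen), S4--b-->S0 (seen), S4--c-->S4 (seen)
  visit S2: S2--a-->S3 (new), S2--b-->S4 (seen), S2--c-->S1 (seen)
  visit S3: S3--a-->S2 (seen), S3--b-->S0 (seen), S3--c-->S2 (seen)

Answer: S0, S1, S2, S3, S4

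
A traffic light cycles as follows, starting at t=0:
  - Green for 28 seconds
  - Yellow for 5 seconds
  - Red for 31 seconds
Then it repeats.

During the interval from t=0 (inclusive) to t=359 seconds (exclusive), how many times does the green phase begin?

Answer: 6

Derivation:
Cycle = 28+5+31 = 64s
green phase starts at t = k*64 + 0 for k=0,1,2,...
Need k*64+0 < 359 → k < 5.609
k ∈ {0, ..., 5} → 6 starts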